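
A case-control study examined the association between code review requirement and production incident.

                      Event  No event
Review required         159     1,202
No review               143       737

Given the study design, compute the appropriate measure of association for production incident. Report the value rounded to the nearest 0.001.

Cells: a = 159, b = 1202, c = 143, d = 737.
This is a case-control study: participants were sampled on outcome status, so risks in the source population cannot be estimated directly — relative risk is not valid here. The odds ratio is the appropriate measure.
OR = (a·d)/(b·c) = (159 × 737) / (1202 × 143) = 117183 / 171886 = 0.68175

0.682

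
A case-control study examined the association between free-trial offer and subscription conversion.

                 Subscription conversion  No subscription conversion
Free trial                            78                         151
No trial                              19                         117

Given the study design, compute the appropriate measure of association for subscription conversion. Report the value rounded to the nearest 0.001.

Cells: a = 78, b = 151, c = 19, d = 117.
This is a case-control study: participants were sampled on outcome status, so risks in the source population cannot be estimated directly — relative risk is not valid here. The odds ratio is the appropriate measure.
OR = (a·d)/(b·c) = (78 × 117) / (151 × 19) = 9126 / 2869 = 3.18090

3.181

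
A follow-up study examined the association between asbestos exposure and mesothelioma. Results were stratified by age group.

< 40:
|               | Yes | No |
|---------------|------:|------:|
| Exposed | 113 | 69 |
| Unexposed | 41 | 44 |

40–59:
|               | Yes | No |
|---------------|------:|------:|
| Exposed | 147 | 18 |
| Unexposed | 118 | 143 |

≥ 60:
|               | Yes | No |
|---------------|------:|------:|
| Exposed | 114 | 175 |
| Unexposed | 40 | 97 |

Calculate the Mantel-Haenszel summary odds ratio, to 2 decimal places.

2.93

OR_MH = Σ(aᵢdᵢ/nᵢ) / Σ(bᵢcᵢ/nᵢ), where nᵢ is the stratum total.
Stratum 1 (< 40): n = 267; a·d/n = 113·44/267 = 18.6217; b·c/n = 69·41/267 = 10.5955
Stratum 2 (40–59): n = 426; a·d/n = 147·143/426 = 49.3451; b·c/n = 18·118/426 = 4.9859
Stratum 3 (≥ 60): n = 426; a·d/n = 114·97/426 = 25.9577; b·c/n = 175·40/426 = 16.4319
OR_MH = (18.6217 + 49.3451 + 25.9577) / (10.5955 + 4.9859 + 16.4319) = 93.9245 / 32.0133 = 2.93392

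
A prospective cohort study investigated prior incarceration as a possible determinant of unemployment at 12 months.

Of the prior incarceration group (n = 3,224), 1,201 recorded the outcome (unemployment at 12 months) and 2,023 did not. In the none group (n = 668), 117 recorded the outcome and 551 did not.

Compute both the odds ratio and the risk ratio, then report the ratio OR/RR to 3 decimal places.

From the description: a = 1201, b = 2023, c = 117, d = 551.
OR = (1201·551)/(2023·117) = 661751/236691 = 2.79584
Risk in exposed = 1201/3224 = 0.37252; risk in unexposed = 117/668 = 0.17515; RR = 2.12686
OR/RR = 2.79584 / 2.12686 = 1.31454
The outcome is not rare, so the OR lies further from 1 than the RR.

1.315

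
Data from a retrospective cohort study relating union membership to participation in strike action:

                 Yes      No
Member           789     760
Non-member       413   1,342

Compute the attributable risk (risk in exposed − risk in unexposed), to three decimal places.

Cells: a = 789, b = 760, c = 413, d = 1342.
Risk in exposed = 789/1549 = 0.509361; risk in unexposed = 413/1755 = 0.235328.
Risk difference = 0.509361 − 0.235328 = 0.274033

0.274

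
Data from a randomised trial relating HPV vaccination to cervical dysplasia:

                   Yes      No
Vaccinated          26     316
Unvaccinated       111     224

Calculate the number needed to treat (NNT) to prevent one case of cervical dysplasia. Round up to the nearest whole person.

4

Risk in treated group = 26/342 = 0.07602; risk in control = 111/335 = 0.33134.
Absolute risk reduction = 0.33134 − 0.07602 = 0.25532
NNT = 1 / ARR = 1 / 0.25532 = 3.917 → round up → 4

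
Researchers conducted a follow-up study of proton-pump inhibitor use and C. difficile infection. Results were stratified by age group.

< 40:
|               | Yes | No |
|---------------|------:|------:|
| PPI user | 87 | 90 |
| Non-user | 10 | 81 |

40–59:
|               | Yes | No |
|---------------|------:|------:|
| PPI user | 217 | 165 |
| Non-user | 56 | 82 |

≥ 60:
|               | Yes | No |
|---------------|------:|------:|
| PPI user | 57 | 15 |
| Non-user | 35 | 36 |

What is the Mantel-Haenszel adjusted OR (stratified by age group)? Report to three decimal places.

OR_MH = Σ(aᵢdᵢ/nᵢ) / Σ(bᵢcᵢ/nᵢ), where nᵢ is the stratum total.
Stratum 1 (< 40): n = 268; a·d/n = 87·81/268 = 26.2948; b·c/n = 90·10/268 = 3.3582
Stratum 2 (40–59): n = 520; a·d/n = 217·82/520 = 34.2192; b·c/n = 165·56/520 = 17.7692
Stratum 3 (≥ 60): n = 143; a·d/n = 57·36/143 = 14.3497; b·c/n = 15·35/143 = 3.6713
OR_MH = (26.2948 + 34.2192 + 14.3497) / (3.3582 + 17.7692 + 3.6713) = 74.8637 / 24.7988 = 3.01885

3.019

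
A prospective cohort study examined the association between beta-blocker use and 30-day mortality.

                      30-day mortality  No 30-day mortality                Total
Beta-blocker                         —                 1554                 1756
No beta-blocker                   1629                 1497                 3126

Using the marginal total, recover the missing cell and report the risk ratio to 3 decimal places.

0.221

The missing cell is in the exposed row: 1756 − 1554 = 202.
So a = 202, b = 1554, c = 1629, d = 1497.
RR = [a/(a+b)] / [c/(c+d)] = (202/1756) / (1629/3126) = 0.11503/0.52111 = 0.22075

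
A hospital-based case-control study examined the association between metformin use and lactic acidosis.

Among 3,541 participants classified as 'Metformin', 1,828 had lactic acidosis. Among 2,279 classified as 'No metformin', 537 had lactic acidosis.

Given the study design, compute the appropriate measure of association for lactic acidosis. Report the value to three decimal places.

3.462

From the description: a = 1828, b = 1713, c = 537, d = 1742.
This is a hospital-based case-control study: participants were sampled on outcome status, so risks in the source population cannot be estimated directly — relative risk is not valid here. The odds ratio is the appropriate measure.
OR = (a·d)/(b·c) = (1828 × 1742) / (1713 × 537) = 3184376 / 919881 = 3.46173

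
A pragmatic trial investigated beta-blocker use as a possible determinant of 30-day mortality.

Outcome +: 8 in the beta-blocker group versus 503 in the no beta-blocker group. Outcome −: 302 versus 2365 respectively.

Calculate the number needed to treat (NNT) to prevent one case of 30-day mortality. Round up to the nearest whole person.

Risk in treated group = 8/310 = 0.02581; risk in control = 503/2868 = 0.17538.
Absolute risk reduction = 0.17538 − 0.02581 = 0.14958
NNT = 1 / ARR = 1 / 0.14958 = 6.686 → round up → 7

7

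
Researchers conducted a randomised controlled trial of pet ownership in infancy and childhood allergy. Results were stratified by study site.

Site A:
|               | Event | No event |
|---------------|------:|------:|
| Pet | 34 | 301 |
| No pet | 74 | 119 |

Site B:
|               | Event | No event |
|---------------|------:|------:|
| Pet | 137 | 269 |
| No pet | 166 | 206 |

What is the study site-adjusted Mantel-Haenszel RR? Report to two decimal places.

0.58

RR_MH = Σ(aᵢ·n₀ᵢ/nᵢ) / Σ(cᵢ·n₁ᵢ/nᵢ), with n₁ᵢ = aᵢ+bᵢ (exposed), n₀ᵢ = cᵢ+dᵢ (unexposed), nᵢ = n₁ᵢ+n₀ᵢ.
Stratum 1 (Site A): n₁ = 335, n₀ = 193, n = 528; a·n₀/n = 34·193/528 = 12.4280; c·n₁/n = 74·335/528 = 46.9508
Stratum 2 (Site B): n₁ = 406, n₀ = 372, n = 778; a·n₀/n = 137·372/778 = 65.5064; c·n₁/n = 166·406/778 = 86.6272
RR_MH = (12.4280 + 65.5064) / (46.9508 + 86.6272) = 77.9345 / 133.5780 = 0.58344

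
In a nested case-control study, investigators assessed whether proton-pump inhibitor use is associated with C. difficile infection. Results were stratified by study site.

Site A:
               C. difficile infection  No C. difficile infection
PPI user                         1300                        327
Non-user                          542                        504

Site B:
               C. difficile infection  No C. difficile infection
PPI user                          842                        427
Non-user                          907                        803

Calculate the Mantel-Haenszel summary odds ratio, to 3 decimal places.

OR_MH = Σ(aᵢdᵢ/nᵢ) / Σ(bᵢcᵢ/nᵢ), where nᵢ is the stratum total.
Stratum 1 (Site A): n = 2673; a·d/n = 1300·504/2673 = 245.1178; b·c/n = 327·542/2673 = 66.3053
Stratum 2 (Site B): n = 2979; a·d/n = 842·803/2979 = 226.9641; b·c/n = 427·907/2979 = 130.0064
OR_MH = (245.1178 + 226.9641) / (66.3053 + 130.0064) = 472.0819 / 196.3117 = 2.40476

2.405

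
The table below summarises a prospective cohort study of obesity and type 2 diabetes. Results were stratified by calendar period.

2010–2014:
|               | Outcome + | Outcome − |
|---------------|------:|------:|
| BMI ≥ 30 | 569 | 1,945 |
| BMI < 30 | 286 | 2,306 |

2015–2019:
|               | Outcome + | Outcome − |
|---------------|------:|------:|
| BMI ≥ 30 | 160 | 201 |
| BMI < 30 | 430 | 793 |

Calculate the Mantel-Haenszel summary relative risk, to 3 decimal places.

1.727

RR_MH = Σ(aᵢ·n₀ᵢ/nᵢ) / Σ(cᵢ·n₁ᵢ/nᵢ), with n₁ᵢ = aᵢ+bᵢ (exposed), n₀ᵢ = cᵢ+dᵢ (unexposed), nᵢ = n₁ᵢ+n₀ᵢ.
Stratum 1 (2010–2014): n₁ = 2514, n₀ = 2592, n = 5106; a·n₀/n = 569·2592/5106 = 288.8461; c·n₁/n = 286·2514/5106 = 140.8155
Stratum 2 (2015–2019): n₁ = 361, n₀ = 1223, n = 1584; a·n₀/n = 160·1223/1584 = 123.5354; c·n₁/n = 430·361/1584 = 97.9987
RR_MH = (288.8461 + 123.5354) / (140.8155 + 97.9987) = 412.3814 / 238.8142 = 1.72679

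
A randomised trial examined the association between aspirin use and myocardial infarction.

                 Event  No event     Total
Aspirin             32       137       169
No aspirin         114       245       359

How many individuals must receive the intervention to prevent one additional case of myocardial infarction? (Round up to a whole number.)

Risk in treated group = 32/169 = 0.18935; risk in control = 114/359 = 0.31755.
Absolute risk reduction = 0.31755 − 0.18935 = 0.12820
NNT = 1 / ARR = 1 / 0.12820 = 7.800 → round up → 8

8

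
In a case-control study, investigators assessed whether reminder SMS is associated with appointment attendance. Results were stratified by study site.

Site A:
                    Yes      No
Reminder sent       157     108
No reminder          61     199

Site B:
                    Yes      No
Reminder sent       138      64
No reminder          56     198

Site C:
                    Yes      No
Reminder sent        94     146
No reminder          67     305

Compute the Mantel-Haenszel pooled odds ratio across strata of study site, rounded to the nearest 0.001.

4.569

OR_MH = Σ(aᵢdᵢ/nᵢ) / Σ(bᵢcᵢ/nᵢ), where nᵢ is the stratum total.
Stratum 1 (Site A): n = 525; a·d/n = 157·199/525 = 59.5105; b·c/n = 108·61/525 = 12.5486
Stratum 2 (Site B): n = 456; a·d/n = 138·198/456 = 59.9211; b·c/n = 64·56/456 = 7.8596
Stratum 3 (Site C): n = 612; a·d/n = 94·305/612 = 46.8464; b·c/n = 146·67/612 = 15.9837
OR_MH = (59.5105 + 59.9211 + 46.8464) / (12.5486 + 7.8596 + 15.9837) = 166.2779 / 36.3919 = 4.56909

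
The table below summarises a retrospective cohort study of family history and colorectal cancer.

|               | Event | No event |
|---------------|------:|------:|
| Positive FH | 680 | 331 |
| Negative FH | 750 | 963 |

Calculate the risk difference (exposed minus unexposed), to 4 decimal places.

0.2348

Cells: a = 680, b = 331, c = 750, d = 963.
Risk in exposed = 680/1011 = 0.672601; risk in unexposed = 750/1713 = 0.437828.
Risk difference = 0.672601 − 0.437828 = 0.234773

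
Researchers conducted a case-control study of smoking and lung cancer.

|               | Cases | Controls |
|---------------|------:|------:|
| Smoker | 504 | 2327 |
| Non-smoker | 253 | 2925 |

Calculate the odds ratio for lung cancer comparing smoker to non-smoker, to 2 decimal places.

2.50

Cells: a = 504, b = 2327, c = 253, d = 2925.
OR = (a·d)/(b·c) = (504 × 2925) / (2327 × 253) = 1474200 / 588731 = 2.50403
The odds of lung cancer are about 2.50 times as high in the smoker group.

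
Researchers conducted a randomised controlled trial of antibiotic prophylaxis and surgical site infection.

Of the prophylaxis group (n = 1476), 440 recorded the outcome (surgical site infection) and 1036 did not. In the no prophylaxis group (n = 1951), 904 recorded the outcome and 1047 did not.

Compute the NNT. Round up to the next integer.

Risk in treated group = 440/1476 = 0.29810; risk in control = 904/1951 = 0.46335.
Absolute risk reduction = 0.46335 − 0.29810 = 0.16525
NNT = 1 / ARR = 1 / 0.16525 = 6.051 → round up → 7

7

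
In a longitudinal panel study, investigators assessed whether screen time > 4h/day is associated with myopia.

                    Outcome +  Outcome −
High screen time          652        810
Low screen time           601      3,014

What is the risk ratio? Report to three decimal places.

2.682

Cells: a = 652, b = 810, c = 601, d = 3014.
Risk in exposed = 652/1462 = 0.44596; risk in unexposed = 601/3615 = 0.16625.
RR = 0.44596 / 0.16625 = 2.68246
The risk among the exposed is 2.68 times that among the unexposed.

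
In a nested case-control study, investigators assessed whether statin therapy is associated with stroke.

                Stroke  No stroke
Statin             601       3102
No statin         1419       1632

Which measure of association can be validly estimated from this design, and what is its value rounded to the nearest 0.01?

0.22

Cells: a = 601, b = 3102, c = 1419, d = 1632.
This is a nested case-control study: participants were sampled on outcome status, so risks in the source population cannot be estimated directly — relative risk is not valid here. The odds ratio is the appropriate measure.
OR = (a·d)/(b·c) = (601 × 1632) / (3102 × 1419) = 980832 / 4401738 = 0.22283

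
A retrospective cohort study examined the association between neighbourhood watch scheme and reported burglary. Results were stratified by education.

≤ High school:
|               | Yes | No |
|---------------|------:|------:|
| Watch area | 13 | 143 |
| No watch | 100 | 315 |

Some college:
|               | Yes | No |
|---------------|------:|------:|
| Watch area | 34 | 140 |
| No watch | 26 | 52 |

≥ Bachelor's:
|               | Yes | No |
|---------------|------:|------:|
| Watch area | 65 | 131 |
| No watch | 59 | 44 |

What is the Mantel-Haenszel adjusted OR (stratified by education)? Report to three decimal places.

OR_MH = Σ(aᵢdᵢ/nᵢ) / Σ(bᵢcᵢ/nᵢ), where nᵢ is the stratum total.
Stratum 1 (≤ High school): n = 571; a·d/n = 13·315/571 = 7.1716; b·c/n = 143·100/571 = 25.0438
Stratum 2 (Some college): n = 252; a·d/n = 34·52/252 = 7.0159; b·c/n = 140·26/252 = 14.4444
Stratum 3 (≥ Bachelor's): n = 299; a·d/n = 65·44/299 = 9.5652; b·c/n = 131·59/299 = 25.8495
OR_MH = (7.1716 + 7.0159 + 9.5652) / (25.0438 + 14.4444 + 25.8495) = 23.7527 / 65.3377 = 0.36354

0.364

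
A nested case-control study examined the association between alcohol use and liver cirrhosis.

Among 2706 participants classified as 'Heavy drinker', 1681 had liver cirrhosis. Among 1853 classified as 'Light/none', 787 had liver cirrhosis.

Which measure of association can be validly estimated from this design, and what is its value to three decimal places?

From the description: a = 1681, b = 1025, c = 787, d = 1066.
This is a nested case-control study: participants were sampled on outcome status, so risks in the source population cannot be estimated directly — relative risk is not valid here. The odds ratio is the appropriate measure.
OR = (a·d)/(b·c) = (1681 × 1066) / (1025 × 787) = 1791946 / 806675 = 2.22140

2.221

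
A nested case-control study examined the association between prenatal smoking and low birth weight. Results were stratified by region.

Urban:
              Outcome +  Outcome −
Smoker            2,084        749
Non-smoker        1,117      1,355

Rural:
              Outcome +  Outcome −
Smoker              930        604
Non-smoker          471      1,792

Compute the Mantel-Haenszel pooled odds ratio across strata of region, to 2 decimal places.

OR_MH = Σ(aᵢdᵢ/nᵢ) / Σ(bᵢcᵢ/nᵢ), where nᵢ is the stratum total.
Stratum 1 (Urban): n = 5305; a·d/n = 2084·1355/5305 = 532.2941; b·c/n = 749·1117/5305 = 157.7065
Stratum 2 (Rural): n = 3797; a·d/n = 930·1792/3797 = 438.9149; b·c/n = 604·471/3797 = 74.9234
OR_MH = (532.2941 + 438.9149) / (157.7065 + 74.9234) = 971.2090 / 232.6299 = 4.17491

4.17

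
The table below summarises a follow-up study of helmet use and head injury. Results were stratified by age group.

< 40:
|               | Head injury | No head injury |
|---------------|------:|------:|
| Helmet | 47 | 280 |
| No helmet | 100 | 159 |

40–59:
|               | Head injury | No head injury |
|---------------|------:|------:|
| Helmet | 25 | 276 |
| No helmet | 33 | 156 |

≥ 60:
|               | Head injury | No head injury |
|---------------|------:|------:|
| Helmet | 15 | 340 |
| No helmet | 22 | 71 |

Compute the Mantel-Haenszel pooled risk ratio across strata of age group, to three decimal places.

0.359

RR_MH = Σ(aᵢ·n₀ᵢ/nᵢ) / Σ(cᵢ·n₁ᵢ/nᵢ), with n₁ᵢ = aᵢ+bᵢ (exposed), n₀ᵢ = cᵢ+dᵢ (unexposed), nᵢ = n₁ᵢ+n₀ᵢ.
Stratum 1 (< 40): n₁ = 327, n₀ = 259, n = 586; a·n₀/n = 47·259/586 = 20.7730; c·n₁/n = 100·327/586 = 55.8020
Stratum 2 (40–59): n₁ = 301, n₀ = 189, n = 490; a·n₀/n = 25·189/490 = 9.6429; c·n₁/n = 33·301/490 = 20.2714
Stratum 3 (≥ 60): n₁ = 355, n₀ = 93, n = 448; a·n₀/n = 15·93/448 = 3.1138; c·n₁/n = 22·355/448 = 17.4330
RR_MH = (20.7730 + 9.6429 + 3.1138) / (55.8020 + 20.2714 + 17.4330) = 33.5297 / 93.5065 = 0.35858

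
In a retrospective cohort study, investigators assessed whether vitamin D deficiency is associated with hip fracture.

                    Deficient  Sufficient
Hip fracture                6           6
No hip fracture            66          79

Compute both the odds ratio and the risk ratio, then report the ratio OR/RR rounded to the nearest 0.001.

1.014

Reading the table with exposure as columns: a = 6 (Deficient, case), b = 66 (Deficient, non-case), c = 6 (Sufficient, case), d = 79.
OR = (6·79)/(66·6) = 474/396 = 1.19697
Risk in exposed = 6/72 = 0.08333; risk in unexposed = 6/85 = 0.07059; RR = 1.18056
OR/RR = 1.19697 / 1.18056 = 1.01390
The outcome is rare in both groups, so OR ≈ RR (ratio near 1).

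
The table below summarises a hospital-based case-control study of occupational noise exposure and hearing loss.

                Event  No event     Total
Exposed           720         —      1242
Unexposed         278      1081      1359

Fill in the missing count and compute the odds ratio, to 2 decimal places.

The missing cell is in the exposed row: 1242 − 720 = 522.
So a = 720, b = 522, c = 278, d = 1081.
OR = (a·d)/(b·c) = (720 × 1081) / (522 × 278) = 778320 / 145116 = 5.36343

5.36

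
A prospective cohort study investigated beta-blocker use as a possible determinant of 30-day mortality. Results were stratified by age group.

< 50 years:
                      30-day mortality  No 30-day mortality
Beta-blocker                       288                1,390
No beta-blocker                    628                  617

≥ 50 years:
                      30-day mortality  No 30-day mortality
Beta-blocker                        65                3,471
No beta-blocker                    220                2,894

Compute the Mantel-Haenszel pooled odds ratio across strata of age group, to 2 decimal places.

0.22

OR_MH = Σ(aᵢdᵢ/nᵢ) / Σ(bᵢcᵢ/nᵢ), where nᵢ is the stratum total.
Stratum 1 (< 50 years): n = 2923; a·d/n = 288·617/2923 = 60.7923; b·c/n = 1390·628/2923 = 298.6384
Stratum 2 (≥ 50 years): n = 6650; a·d/n = 65·2894/6650 = 28.2872; b·c/n = 3471·220/6650 = 114.8301
OR_MH = (60.7923 + 28.2872) / (298.6384 + 114.8301) = 89.0796 / 413.4685 = 0.21544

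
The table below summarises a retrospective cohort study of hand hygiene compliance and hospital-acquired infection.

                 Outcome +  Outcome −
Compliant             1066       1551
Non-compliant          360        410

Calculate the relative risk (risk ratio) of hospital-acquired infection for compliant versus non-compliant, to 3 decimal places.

Cells: a = 1066, b = 1551, c = 360, d = 410.
Risk in exposed = 1066/2617 = 0.40734; risk in unexposed = 360/770 = 0.46753.
RR = 0.40734 / 0.46753 = 0.87125
The risk is 13% lower among the exposed than among the unexposed.

0.871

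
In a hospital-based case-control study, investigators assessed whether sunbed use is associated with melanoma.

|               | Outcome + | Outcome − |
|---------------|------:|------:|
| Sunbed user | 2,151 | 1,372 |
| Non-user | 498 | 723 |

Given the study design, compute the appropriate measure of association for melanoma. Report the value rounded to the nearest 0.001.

2.276

Cells: a = 2151, b = 1372, c = 498, d = 723.
This is a hospital-based case-control study: participants were sampled on outcome status, so risks in the source population cannot be estimated directly — relative risk is not valid here. The odds ratio is the appropriate measure.
OR = (a·d)/(b·c) = (2151 × 723) / (1372 × 498) = 1555173 / 683256 = 2.27612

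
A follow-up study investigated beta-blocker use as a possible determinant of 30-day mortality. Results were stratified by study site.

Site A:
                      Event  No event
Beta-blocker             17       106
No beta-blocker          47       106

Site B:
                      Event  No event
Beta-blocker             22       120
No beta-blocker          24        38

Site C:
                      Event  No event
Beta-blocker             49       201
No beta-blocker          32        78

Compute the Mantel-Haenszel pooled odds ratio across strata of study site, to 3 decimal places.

0.425

OR_MH = Σ(aᵢdᵢ/nᵢ) / Σ(bᵢcᵢ/nᵢ), where nᵢ is the stratum total.
Stratum 1 (Site A): n = 276; a·d/n = 17·106/276 = 6.5290; b·c/n = 106·47/276 = 18.0507
Stratum 2 (Site B): n = 204; a·d/n = 22·38/204 = 4.0980; b·c/n = 120·24/204 = 14.1176
Stratum 3 (Site C): n = 360; a·d/n = 49·78/360 = 10.6167; b·c/n = 201·32/360 = 17.8667
OR_MH = (6.5290 + 4.0980 + 10.6167) / (18.0507 + 14.1176 + 17.8667) = 21.2437 / 50.0350 = 0.42458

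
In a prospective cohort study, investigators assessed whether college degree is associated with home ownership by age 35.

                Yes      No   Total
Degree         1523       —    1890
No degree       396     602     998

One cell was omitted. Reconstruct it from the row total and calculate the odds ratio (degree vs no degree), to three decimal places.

6.309

The missing cell is in the exposed row: 1890 − 1523 = 367.
So a = 1523, b = 367, c = 396, d = 602.
OR = (a·d)/(b·c) = (1523 × 602) / (367 × 396) = 916846 / 145332 = 6.30863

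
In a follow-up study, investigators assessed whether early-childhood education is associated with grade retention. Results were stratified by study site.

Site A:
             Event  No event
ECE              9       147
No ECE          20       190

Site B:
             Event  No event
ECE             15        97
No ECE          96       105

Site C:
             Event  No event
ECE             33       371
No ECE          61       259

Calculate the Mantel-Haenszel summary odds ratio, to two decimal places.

0.31

OR_MH = Σ(aᵢdᵢ/nᵢ) / Σ(bᵢcᵢ/nᵢ), where nᵢ is the stratum total.
Stratum 1 (Site A): n = 366; a·d/n = 9·190/366 = 4.6721; b·c/n = 147·20/366 = 8.0328
Stratum 2 (Site B): n = 313; a·d/n = 15·105/313 = 5.0319; b·c/n = 97·96/313 = 29.7508
Stratum 3 (Site C): n = 724; a·d/n = 33·259/724 = 11.8052; b·c/n = 371·61/724 = 31.2583
OR_MH = (4.6721 + 5.0319 + 11.8052) / (8.0328 + 29.7508 + 31.2583) = 21.5093 / 69.0419 = 0.31154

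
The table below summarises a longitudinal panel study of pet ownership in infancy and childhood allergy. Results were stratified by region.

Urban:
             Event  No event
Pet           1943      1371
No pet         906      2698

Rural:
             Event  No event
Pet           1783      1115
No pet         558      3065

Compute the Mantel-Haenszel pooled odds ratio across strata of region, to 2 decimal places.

5.80

OR_MH = Σ(aᵢdᵢ/nᵢ) / Σ(bᵢcᵢ/nᵢ), where nᵢ is the stratum total.
Stratum 1 (Urban): n = 6918; a·d/n = 1943·2698/6918 = 757.7644; b·c/n = 1371·906/6918 = 179.5499
Stratum 2 (Rural): n = 6521; a·d/n = 1783·3065/6521 = 838.0455; b·c/n = 1115·558/6521 = 95.4102
OR_MH = (757.7644 + 838.0455) / (179.5499 + 95.4102) = 1595.8099 / 274.9601 = 5.80379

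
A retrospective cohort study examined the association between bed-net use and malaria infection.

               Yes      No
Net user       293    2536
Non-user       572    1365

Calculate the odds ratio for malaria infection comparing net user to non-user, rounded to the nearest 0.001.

Cells: a = 293, b = 2536, c = 572, d = 1365.
OR = (a·d)/(b·c) = (293 × 1365) / (2536 × 572) = 399945 / 1450592 = 0.27571
Exposure is associated with lower odds of malaria infection (OR = 0.28 < 1).

0.276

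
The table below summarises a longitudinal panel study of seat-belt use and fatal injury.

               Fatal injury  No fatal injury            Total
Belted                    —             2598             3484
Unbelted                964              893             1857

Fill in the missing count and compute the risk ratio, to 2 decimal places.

The missing cell is in the exposed row: 3484 − 2598 = 886.
So a = 886, b = 2598, c = 964, d = 893.
RR = [a/(a+b)] / [c/(c+d)] = (886/3484) / (964/1857) = 0.25431/0.51912 = 0.48988

0.49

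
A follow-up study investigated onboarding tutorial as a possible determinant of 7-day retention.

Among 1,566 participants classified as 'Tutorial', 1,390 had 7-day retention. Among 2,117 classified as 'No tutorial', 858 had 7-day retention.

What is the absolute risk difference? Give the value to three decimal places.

0.482

From the description: a = 1390, b = 176, c = 858, d = 1259.
Risk in exposed = 1390/1566 = 0.887612; risk in unexposed = 858/2117 = 0.405291.
Risk difference = 0.887612 − 0.405291 = 0.482321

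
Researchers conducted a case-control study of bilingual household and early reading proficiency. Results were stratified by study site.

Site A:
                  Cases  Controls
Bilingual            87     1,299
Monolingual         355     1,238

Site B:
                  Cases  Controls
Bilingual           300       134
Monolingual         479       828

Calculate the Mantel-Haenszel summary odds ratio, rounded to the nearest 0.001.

0.933

OR_MH = Σ(aᵢdᵢ/nᵢ) / Σ(bᵢcᵢ/nᵢ), where nᵢ is the stratum total.
Stratum 1 (Site A): n = 2979; a·d/n = 87·1238/2979 = 36.1551; b·c/n = 1299·355/2979 = 154.7986
Stratum 2 (Site B): n = 1741; a·d/n = 300·828/1741 = 142.6766; b·c/n = 134·479/1741 = 36.8673
OR_MH = (36.1551 + 142.6766) / (154.7986 + 36.8673) = 178.8317 / 191.6659 = 0.93304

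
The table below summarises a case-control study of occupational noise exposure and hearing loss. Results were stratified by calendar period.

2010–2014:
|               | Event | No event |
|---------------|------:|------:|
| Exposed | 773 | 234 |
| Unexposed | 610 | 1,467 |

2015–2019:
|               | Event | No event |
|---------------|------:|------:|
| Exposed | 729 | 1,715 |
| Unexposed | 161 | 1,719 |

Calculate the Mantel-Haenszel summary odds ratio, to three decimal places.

OR_MH = Σ(aᵢdᵢ/nᵢ) / Σ(bᵢcᵢ/nᵢ), where nᵢ is the stratum total.
Stratum 1 (2010–2014): n = 3084; a·d/n = 773·1467/3084 = 367.7014; b·c/n = 234·610/3084 = 46.2840
Stratum 2 (2015–2019): n = 4324; a·d/n = 729·1719/4324 = 289.8129; b·c/n = 1715·161/4324 = 63.8564
OR_MH = (367.7014 + 289.8129) / (46.2840 + 63.8564) = 657.5143 / 110.1404 = 5.96978

5.970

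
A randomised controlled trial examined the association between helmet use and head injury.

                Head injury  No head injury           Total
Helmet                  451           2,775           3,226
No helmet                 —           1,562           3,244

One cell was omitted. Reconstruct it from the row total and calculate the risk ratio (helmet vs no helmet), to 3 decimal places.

The missing cell is in the unexposed row: 3244 − 1562 = 1682.
So a = 451, b = 2775, c = 1682, d = 1562.
RR = [a/(a+b)] / [c/(c+d)] = (451/3226) / (1682/3244) = 0.13980/0.51850 = 0.26963

0.270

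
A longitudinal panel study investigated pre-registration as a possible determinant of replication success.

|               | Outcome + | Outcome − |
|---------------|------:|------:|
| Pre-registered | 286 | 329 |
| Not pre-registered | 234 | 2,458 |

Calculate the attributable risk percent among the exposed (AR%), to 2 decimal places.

81.31

Cells: a = 286, b = 329, c = 234, d = 2458.
Risk in exposed = 286/615 = 0.46504; risk in unexposed = 234/2692 = 0.08692.
RR = 0.46504/0.08692 = 5.34995
AR% = (RR − 1)/RR × 100 = (5.34995 − 1)/5.34995 × 100 = 81.3083%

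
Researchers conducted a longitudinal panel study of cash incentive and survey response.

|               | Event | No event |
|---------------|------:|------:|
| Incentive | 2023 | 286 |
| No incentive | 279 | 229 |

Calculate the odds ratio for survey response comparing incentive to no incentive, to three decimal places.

Cells: a = 2023, b = 286, c = 279, d = 229.
OR = (a·d)/(b·c) = (2023 × 229) / (286 × 279) = 463267 / 79794 = 5.80579
The odds of survey response are about 5.81 times as high in the incentive group.

5.806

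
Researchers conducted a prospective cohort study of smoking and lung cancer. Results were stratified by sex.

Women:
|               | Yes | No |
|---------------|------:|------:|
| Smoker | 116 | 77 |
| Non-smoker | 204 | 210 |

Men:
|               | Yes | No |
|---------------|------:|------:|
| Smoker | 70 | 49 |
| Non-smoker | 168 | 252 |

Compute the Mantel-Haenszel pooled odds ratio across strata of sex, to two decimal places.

OR_MH = Σ(aᵢdᵢ/nᵢ) / Σ(bᵢcᵢ/nᵢ), where nᵢ is the stratum total.
Stratum 1 (Women): n = 607; a·d/n = 116·210/607 = 40.1318; b·c/n = 77·204/607 = 25.8781
Stratum 2 (Men): n = 539; a·d/n = 70·252/539 = 32.7273; b·c/n = 49·168/539 = 15.2727
OR_MH = (40.1318 + 32.7273) / (25.8781 + 15.2727) = 72.8591 / 41.1508 = 1.77054

1.77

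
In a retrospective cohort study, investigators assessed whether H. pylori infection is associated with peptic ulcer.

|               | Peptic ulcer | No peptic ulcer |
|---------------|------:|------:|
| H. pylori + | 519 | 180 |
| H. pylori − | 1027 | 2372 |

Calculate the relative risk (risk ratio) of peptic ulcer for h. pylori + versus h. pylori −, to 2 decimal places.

Cells: a = 519, b = 180, c = 1027, d = 2372.
Risk in exposed = 519/699 = 0.74249; risk in unexposed = 1027/3399 = 0.30215.
RR = 0.74249 / 0.30215 = 2.45737
The risk among the exposed is 2.46 times that among the unexposed.

2.46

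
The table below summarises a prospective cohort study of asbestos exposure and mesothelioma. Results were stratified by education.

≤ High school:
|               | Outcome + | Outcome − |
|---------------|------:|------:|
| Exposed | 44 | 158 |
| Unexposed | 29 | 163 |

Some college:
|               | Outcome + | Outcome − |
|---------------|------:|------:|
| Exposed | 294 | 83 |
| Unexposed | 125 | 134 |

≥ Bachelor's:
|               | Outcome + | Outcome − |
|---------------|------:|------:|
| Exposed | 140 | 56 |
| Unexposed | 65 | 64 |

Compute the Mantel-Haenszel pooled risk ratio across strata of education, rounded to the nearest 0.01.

RR_MH = Σ(aᵢ·n₀ᵢ/nᵢ) / Σ(cᵢ·n₁ᵢ/nᵢ), with n₁ᵢ = aᵢ+bᵢ (exposed), n₀ᵢ = cᵢ+dᵢ (unexposed), nᵢ = n₁ᵢ+n₀ᵢ.
Stratum 1 (≤ High school): n₁ = 202, n₀ = 192, n = 394; a·n₀/n = 44·192/394 = 21.4416; c·n₁/n = 29·202/394 = 14.8680
Stratum 2 (Some college): n₁ = 377, n₀ = 259, n = 636; a·n₀/n = 294·259/636 = 119.7264; c·n₁/n = 125·377/636 = 74.0959
Stratum 3 (≥ Bachelor's): n₁ = 196, n₀ = 129, n = 325; a·n₀/n = 140·129/325 = 55.5692; c·n₁/n = 65·196/325 = 39.2000
RR_MH = (21.4416 + 119.7264 + 55.5692) / (14.8680 + 74.0959 + 39.2000) = 196.7373 / 128.1639 = 1.53504

1.54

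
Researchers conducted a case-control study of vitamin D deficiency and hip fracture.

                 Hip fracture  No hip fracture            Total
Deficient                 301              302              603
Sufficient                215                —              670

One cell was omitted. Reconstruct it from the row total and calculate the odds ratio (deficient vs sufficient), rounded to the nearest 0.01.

The missing cell is in the unexposed row: 670 − 215 = 455.
So a = 301, b = 302, c = 215, d = 455.
OR = (a·d)/(b·c) = (301 × 455) / (302 × 215) = 136955 / 64930 = 2.10927

2.11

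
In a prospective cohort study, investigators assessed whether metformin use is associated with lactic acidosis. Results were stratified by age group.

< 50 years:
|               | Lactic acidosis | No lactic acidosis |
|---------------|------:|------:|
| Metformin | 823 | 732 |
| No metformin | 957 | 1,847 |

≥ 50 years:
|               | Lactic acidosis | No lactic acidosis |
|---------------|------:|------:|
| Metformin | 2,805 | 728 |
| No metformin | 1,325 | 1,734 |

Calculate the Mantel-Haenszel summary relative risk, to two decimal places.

RR_MH = Σ(aᵢ·n₀ᵢ/nᵢ) / Σ(cᵢ·n₁ᵢ/nᵢ), with n₁ᵢ = aᵢ+bᵢ (exposed), n₀ᵢ = cᵢ+dᵢ (unexposed), nᵢ = n₁ᵢ+n₀ᵢ.
Stratum 1 (< 50 years): n₁ = 1555, n₀ = 2804, n = 4359; a·n₀/n = 823·2804/4359 = 529.4086; c·n₁/n = 957·1555/4359 = 341.3937
Stratum 2 (≥ 50 years): n₁ = 3533, n₀ = 3059, n = 6592; a·n₀/n = 2805·3059/6592 = 1301.6528; c·n₁/n = 1325·3533/6592 = 710.1373
RR_MH = (529.4086 + 1301.6528) / (341.3937 + 710.1373) = 1831.0613 / 1051.5310 = 1.74133

1.74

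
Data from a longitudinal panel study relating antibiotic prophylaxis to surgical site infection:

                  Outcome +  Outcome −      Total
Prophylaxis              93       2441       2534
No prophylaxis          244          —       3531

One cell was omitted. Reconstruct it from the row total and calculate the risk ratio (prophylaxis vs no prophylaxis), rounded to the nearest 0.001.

0.531

The missing cell is in the unexposed row: 3531 − 244 = 3287.
So a = 93, b = 2441, c = 244, d = 3287.
RR = [a/(a+b)] / [c/(c+d)] = (93/2534) / (244/3531) = 0.03670/0.06910 = 0.53111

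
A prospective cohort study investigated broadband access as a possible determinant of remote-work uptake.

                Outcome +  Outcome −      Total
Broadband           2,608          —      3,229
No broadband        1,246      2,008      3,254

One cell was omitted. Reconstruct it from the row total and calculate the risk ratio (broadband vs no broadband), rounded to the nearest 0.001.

The missing cell is in the exposed row: 3229 − 2608 = 621.
So a = 2608, b = 621, c = 1246, d = 2008.
RR = [a/(a+b)] / [c/(c+d)] = (2608/3229) / (1246/3254) = 0.80768/0.38291 = 2.10930

2.109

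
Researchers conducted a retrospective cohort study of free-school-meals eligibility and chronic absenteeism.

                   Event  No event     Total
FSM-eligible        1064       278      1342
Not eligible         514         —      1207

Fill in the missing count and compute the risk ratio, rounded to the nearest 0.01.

1.86

The missing cell is in the unexposed row: 1207 − 514 = 693.
So a = 1064, b = 278, c = 514, d = 693.
RR = [a/(a+b)] / [c/(c+d)] = (1064/1342) / (514/1207) = 0.79285/0.42585 = 1.86180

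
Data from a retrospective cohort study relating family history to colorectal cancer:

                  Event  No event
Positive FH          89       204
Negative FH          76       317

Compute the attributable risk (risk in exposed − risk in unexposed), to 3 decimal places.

Cells: a = 89, b = 204, c = 76, d = 317.
Risk in exposed = 89/293 = 0.303754; risk in unexposed = 76/393 = 0.193384.
Risk difference = 0.303754 − 0.193384 = 0.110370

0.110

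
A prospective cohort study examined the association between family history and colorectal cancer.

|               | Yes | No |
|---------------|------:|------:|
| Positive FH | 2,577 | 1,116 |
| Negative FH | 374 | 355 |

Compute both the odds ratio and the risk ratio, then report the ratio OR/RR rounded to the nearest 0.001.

Cells: a = 2577, b = 1116, c = 374, d = 355.
OR = (2577·355)/(1116·374) = 914835/417384 = 2.19183
Risk in exposed = 2577/3693 = 0.69781; risk in unexposed = 374/729 = 0.51303; RR = 1.36016
OR/RR = 2.19183 / 1.36016 = 1.61145
The outcome is not rare, so the OR lies further from 1 than the RR.

1.611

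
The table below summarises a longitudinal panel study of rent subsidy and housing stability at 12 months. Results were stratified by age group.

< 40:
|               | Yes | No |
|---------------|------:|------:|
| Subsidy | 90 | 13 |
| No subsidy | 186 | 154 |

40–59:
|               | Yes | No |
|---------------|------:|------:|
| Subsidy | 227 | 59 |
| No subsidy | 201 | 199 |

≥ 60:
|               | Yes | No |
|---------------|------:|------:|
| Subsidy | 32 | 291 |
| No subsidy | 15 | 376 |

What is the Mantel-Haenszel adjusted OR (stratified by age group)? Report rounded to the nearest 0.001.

3.950

OR_MH = Σ(aᵢdᵢ/nᵢ) / Σ(bᵢcᵢ/nᵢ), where nᵢ is the stratum total.
Stratum 1 (< 40): n = 443; a·d/n = 90·154/443 = 31.2867; b·c/n = 13·186/443 = 5.4582
Stratum 2 (40–59): n = 686; a·d/n = 227·199/686 = 65.8499; b·c/n = 59·201/686 = 17.2872
Stratum 3 (≥ 60): n = 714; a·d/n = 32·376/714 = 16.8515; b·c/n = 291·15/714 = 6.1134
OR_MH = (31.2867 + 65.8499 + 16.8515) / (5.4582 + 17.2872 + 6.1134) = 113.9881 / 28.8589 = 3.94985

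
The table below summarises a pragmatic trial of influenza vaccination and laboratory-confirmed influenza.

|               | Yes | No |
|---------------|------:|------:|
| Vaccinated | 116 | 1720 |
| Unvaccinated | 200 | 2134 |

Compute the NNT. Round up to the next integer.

Risk in treated group = 116/1836 = 0.06318; risk in control = 200/2334 = 0.08569.
Absolute risk reduction = 0.08569 − 0.06318 = 0.02251
NNT = 1 / ARR = 1 / 0.02251 = 44.427 → round up → 45

45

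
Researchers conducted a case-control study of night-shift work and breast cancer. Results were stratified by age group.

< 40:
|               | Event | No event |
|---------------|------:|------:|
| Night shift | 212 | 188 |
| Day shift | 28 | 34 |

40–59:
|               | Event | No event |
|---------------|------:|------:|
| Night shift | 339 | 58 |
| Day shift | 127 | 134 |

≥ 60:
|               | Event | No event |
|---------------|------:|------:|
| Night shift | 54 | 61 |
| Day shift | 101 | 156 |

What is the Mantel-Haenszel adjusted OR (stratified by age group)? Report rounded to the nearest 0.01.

2.74

OR_MH = Σ(aᵢdᵢ/nᵢ) / Σ(bᵢcᵢ/nᵢ), where nᵢ is the stratum total.
Stratum 1 (< 40): n = 462; a·d/n = 212·34/462 = 15.6017; b·c/n = 188·28/462 = 11.3939
Stratum 2 (40–59): n = 658; a·d/n = 339·134/658 = 69.0365; b·c/n = 58·127/658 = 11.1945
Stratum 3 (≥ 60): n = 372; a·d/n = 54·156/372 = 22.6452; b·c/n = 61·101/372 = 16.5618
OR_MH = (15.6017 + 69.0365 + 22.6452) / (11.3939 + 11.1945 + 16.5618) = 107.2834 / 39.1503 = 2.74030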